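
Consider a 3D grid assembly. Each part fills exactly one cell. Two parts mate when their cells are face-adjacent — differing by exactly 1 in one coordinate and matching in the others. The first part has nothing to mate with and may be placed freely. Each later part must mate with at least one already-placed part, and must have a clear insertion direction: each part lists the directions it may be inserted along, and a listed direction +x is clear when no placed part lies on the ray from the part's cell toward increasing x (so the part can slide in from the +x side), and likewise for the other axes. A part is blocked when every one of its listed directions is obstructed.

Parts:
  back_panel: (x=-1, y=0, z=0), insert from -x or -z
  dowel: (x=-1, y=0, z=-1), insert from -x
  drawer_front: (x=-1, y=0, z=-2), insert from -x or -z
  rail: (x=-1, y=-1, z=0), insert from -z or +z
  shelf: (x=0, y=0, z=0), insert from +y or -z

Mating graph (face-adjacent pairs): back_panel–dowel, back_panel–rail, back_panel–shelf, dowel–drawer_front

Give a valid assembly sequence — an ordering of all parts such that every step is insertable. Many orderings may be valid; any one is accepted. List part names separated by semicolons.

1. shelf@(0, 0, 0) [+y clear] — {shelf}
2. back_panel@(-1, 0, 0) [-x clear] — {back_panel, shelf}
3. dowel@(-1, 0, -1) [-x clear] — {back_panel, dowel, shelf}
4. rail@(-1, -1, 0) [-z clear] — {back_panel, dowel, rail, shelf}
5. drawer_front@(-1, 0, -2) [-x clear] — {back_panel, dowel, drawer_front, rail, shelf}

shelf; back_panel; dowel; rail; drawer_front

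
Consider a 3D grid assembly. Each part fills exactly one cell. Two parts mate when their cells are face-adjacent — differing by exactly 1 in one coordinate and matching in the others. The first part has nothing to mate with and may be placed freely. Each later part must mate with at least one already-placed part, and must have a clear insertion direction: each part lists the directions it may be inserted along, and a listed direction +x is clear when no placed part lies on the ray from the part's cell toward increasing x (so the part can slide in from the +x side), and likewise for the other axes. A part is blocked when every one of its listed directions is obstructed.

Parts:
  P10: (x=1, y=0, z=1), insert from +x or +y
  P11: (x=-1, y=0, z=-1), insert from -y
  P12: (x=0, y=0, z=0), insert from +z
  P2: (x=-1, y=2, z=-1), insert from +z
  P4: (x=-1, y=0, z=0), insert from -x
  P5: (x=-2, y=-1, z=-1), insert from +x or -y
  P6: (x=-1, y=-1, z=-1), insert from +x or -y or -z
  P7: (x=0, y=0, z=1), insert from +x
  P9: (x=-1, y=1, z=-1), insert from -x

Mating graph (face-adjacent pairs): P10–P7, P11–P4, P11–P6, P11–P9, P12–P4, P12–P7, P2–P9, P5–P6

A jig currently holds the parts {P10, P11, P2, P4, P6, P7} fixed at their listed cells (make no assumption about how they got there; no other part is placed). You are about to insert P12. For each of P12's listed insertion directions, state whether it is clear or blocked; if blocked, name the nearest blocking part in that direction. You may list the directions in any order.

+z: nearest on ray is P7@(0, 0, 1) ⇒ blocked

+z: blocked by P7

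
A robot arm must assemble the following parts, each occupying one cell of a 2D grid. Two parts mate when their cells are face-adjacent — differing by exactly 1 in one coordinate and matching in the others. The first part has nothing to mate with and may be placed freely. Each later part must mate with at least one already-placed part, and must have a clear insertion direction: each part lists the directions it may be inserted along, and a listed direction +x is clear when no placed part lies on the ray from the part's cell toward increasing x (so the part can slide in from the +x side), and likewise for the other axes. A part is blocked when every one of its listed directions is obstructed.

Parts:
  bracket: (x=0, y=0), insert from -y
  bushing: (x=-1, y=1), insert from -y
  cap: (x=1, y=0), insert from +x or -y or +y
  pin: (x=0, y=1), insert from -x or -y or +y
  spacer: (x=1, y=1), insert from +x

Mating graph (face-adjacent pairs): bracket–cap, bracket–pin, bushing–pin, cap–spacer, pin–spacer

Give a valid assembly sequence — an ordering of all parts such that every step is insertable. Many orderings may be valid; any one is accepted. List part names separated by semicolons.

pin; spacer; cap; bushing; bracket

1. pin@(0, 1) [-x clear] — {pin}
2. spacer@(1, 1) [+x clear] — {pin, spacer}
3. cap@(1, 0) [+x clear] — {cap, pin, spacer}
4. bushing@(-1, 1) [-y clear] — {bushing, cap, pin, spacer}
5. bracket@(0, 0) [-y clear] — {bracket, bushing, cap, pin, spacer}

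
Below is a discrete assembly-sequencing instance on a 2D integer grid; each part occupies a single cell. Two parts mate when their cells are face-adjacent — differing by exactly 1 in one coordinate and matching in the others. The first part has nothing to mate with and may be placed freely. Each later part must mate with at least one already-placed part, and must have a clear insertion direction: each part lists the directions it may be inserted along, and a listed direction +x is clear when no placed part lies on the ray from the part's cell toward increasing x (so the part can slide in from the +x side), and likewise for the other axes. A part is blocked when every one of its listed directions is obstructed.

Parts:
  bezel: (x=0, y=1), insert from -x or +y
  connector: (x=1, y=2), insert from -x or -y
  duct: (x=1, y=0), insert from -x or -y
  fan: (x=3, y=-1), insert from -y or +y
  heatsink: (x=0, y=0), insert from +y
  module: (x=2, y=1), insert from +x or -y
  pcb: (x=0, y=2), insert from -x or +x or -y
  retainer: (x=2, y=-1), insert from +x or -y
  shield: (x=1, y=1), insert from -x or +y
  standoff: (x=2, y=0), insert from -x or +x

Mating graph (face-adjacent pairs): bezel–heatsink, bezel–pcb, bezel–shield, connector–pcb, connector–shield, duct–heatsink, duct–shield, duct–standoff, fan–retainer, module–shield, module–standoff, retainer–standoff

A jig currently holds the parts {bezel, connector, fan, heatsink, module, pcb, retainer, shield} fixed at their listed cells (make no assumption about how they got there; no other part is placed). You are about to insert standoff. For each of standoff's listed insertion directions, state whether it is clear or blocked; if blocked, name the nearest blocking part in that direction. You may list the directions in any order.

+x: clear; -x: blocked by heatsink

-x: nearest on ray is heatsink@(0, 0) ⇒ blocked
+x: ray from standoff(2, 0) has no placed part ⇒ clear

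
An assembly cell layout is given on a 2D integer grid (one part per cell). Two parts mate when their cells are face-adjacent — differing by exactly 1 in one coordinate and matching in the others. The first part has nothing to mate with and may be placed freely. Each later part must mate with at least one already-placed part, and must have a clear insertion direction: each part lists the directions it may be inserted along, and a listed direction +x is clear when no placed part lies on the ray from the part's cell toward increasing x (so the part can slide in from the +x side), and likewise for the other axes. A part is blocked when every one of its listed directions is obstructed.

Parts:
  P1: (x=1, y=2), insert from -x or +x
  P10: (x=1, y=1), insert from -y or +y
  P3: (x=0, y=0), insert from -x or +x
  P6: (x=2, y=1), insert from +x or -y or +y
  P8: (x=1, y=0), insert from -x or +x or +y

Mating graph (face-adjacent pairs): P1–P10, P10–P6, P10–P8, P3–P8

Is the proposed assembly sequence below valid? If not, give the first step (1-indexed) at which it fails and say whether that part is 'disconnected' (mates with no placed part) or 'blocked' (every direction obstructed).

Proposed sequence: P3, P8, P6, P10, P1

Invalid at step 3 (disconnected)

1. P3@(0, 0) [-x clear] — {P3}
2. P8@(1, 0) [+x clear] — {P3, P8}
3. P6@(2, 1) — no placed neighbour ⇒ disconnected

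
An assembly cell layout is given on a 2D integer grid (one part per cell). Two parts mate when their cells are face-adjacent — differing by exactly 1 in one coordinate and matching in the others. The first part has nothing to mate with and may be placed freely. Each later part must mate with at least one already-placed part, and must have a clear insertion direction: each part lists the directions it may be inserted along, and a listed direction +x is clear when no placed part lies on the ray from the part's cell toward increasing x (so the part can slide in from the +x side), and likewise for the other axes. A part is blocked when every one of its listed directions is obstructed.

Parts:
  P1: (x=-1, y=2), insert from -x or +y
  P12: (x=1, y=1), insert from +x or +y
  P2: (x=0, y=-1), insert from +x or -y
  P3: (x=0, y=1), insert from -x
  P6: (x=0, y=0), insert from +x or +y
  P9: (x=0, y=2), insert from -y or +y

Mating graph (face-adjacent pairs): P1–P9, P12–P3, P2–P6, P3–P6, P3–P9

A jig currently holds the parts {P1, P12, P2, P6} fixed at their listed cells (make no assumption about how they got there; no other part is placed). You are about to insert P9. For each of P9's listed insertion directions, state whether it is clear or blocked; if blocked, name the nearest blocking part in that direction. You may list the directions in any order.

-y: nearest on ray is P6@(0, 0) ⇒ blocked
+y: ray from P9(0, 2) has no placed part ⇒ clear

+y: clear; -y: blocked by P6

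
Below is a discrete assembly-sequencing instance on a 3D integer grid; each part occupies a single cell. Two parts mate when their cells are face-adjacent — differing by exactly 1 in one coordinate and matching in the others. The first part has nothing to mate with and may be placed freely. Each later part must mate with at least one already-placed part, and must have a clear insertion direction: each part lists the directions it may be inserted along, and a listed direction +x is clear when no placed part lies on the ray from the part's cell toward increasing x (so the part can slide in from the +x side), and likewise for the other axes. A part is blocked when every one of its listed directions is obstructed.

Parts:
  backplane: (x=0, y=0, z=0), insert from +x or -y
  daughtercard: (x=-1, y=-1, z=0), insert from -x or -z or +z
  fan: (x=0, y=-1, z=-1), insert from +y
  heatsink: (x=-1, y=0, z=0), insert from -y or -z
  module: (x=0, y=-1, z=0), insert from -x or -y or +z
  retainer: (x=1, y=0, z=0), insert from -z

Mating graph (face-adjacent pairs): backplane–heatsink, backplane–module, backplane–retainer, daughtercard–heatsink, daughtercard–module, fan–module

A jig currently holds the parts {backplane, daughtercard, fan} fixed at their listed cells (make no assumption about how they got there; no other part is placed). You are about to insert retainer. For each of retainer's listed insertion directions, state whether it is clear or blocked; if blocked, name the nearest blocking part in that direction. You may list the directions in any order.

-z: ray from retainer(1, 0, 0) has no placed part ⇒ clear

-z: clear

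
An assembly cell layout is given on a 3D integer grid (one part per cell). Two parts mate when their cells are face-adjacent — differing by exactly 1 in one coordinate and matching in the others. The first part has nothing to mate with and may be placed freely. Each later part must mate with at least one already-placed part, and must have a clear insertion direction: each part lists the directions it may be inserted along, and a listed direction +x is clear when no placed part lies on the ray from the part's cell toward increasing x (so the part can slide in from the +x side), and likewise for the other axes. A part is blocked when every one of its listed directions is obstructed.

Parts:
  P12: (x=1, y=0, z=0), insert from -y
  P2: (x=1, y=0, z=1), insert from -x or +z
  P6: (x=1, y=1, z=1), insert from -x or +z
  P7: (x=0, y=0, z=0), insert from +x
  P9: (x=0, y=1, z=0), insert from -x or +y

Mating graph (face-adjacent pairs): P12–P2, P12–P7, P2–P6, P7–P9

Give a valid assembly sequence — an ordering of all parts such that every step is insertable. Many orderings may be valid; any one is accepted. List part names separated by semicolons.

1. P7@(0, 0, 0) [+x clear] — {P7}
2. P9@(0, 1, 0) [-x clear] — {P7, P9}
3. P12@(1, 0, 0) [-y clear] — {P12, P7, P9}
4. P2@(1, 0, 1) [-x clear] — {P12, P2, P7, P9}
5. P6@(1, 1, 1) [-x clear] — {P12, P2, P6, P7, P9}

P7; P9; P12; P2; P6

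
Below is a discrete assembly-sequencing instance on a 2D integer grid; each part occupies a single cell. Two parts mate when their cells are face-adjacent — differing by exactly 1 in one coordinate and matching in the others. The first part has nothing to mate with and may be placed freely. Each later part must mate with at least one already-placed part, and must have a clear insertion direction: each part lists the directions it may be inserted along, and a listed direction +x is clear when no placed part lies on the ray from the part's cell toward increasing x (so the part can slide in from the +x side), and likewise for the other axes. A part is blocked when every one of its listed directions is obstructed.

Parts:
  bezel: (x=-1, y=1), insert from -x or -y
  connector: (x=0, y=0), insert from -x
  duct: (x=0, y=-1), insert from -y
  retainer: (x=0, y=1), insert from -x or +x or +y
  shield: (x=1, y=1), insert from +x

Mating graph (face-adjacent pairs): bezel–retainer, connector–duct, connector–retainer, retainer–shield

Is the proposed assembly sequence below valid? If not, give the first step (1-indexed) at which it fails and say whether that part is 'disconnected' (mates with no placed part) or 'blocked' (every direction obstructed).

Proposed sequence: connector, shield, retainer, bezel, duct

1. connector@(0, 0) [-x clear] — {connector}
2. shield@(1, 1) — no placed neighbour ⇒ disconnected

Invalid at step 2 (disconnected)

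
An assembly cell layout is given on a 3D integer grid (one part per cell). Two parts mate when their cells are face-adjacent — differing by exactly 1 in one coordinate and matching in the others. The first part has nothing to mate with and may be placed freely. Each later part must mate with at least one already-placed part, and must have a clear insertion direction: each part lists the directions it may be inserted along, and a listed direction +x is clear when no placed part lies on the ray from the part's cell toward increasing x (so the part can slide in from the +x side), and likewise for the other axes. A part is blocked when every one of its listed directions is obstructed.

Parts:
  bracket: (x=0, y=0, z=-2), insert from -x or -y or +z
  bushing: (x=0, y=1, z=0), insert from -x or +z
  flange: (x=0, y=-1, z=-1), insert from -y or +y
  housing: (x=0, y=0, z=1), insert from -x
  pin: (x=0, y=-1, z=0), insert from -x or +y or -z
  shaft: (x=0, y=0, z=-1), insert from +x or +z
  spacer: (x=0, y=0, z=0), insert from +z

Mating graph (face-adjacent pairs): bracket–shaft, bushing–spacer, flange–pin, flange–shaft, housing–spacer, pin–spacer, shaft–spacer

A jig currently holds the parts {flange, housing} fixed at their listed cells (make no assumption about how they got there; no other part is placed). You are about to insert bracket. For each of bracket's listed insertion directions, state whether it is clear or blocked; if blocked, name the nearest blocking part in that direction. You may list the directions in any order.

+z: blocked by housing; -x: clear; -y: clear

-x: ray from bracket(0, 0, -2) has no placed part ⇒ clear
-y: ray from bracket(0, 0, -2) has no placed part ⇒ clear
+z: nearest on ray is housing@(0, 0, 1) ⇒ blocked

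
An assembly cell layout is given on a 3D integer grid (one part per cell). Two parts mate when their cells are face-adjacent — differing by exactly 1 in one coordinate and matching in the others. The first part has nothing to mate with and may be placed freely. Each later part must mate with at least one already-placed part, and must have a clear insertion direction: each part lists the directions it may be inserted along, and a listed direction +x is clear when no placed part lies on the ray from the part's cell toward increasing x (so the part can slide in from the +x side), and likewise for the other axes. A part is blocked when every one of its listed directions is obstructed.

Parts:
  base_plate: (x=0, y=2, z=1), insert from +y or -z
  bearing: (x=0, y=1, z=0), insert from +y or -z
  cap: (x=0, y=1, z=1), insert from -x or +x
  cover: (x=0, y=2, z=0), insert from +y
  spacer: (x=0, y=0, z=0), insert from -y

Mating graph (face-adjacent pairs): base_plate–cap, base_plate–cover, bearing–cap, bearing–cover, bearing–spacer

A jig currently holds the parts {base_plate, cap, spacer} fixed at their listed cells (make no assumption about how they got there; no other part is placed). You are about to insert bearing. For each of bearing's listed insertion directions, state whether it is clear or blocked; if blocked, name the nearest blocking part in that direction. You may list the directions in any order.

+y: clear; -z: clear

+y: ray from bearing(0, 1, 0) has no placed part ⇒ clear
-z: ray from bearing(0, 1, 0) has no placed part ⇒ clear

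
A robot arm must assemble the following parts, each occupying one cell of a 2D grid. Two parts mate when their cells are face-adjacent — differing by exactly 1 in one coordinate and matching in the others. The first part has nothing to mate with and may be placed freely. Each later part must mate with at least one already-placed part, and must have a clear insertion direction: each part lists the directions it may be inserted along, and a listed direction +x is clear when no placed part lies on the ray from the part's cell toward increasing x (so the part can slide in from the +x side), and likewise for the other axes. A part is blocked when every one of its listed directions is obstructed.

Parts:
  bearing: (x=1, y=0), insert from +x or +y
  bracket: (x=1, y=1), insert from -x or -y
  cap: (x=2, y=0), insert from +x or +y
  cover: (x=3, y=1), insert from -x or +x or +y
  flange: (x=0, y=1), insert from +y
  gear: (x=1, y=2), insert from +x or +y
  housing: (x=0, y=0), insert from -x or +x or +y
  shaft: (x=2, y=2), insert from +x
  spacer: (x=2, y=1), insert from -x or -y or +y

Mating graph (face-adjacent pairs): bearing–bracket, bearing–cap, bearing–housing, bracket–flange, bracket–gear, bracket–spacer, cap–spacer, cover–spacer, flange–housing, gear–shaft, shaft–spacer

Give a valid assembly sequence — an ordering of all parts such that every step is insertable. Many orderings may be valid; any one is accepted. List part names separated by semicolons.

1. bracket@(1, 1) [-x clear] — {bracket}
2. spacer@(2, 1) [-y clear] — {bracket, spacer}
3. cover@(3, 1) [+x clear] — {bracket, cover, spacer}
4. gear@(1, 2) [+x clear] — {bracket, cover, gear, spacer}
5. flange@(0, 1) [+y clear] — {bracket, cover, flange, gear, spacer}
6. housing@(0, 0) [-x clear] — {bracket, cover, flange, gear, housing, spacer}
7. bearing@(1, 0) [+x clear] — {bearing, bracket, cover, flange, gear, housing, spacer}
8. cap@(2, 0) [+x clear] — {bearing, bracket, cap, cover, flange, gear, housing, spacer}
9. shaft@(2, 2) [+x clear] — {bearing, bracket, cap, cover, flange, gear, housing, shaft, spacer}

bracket; spacer; cover; gear; flange; housing; bearing; cap; shaft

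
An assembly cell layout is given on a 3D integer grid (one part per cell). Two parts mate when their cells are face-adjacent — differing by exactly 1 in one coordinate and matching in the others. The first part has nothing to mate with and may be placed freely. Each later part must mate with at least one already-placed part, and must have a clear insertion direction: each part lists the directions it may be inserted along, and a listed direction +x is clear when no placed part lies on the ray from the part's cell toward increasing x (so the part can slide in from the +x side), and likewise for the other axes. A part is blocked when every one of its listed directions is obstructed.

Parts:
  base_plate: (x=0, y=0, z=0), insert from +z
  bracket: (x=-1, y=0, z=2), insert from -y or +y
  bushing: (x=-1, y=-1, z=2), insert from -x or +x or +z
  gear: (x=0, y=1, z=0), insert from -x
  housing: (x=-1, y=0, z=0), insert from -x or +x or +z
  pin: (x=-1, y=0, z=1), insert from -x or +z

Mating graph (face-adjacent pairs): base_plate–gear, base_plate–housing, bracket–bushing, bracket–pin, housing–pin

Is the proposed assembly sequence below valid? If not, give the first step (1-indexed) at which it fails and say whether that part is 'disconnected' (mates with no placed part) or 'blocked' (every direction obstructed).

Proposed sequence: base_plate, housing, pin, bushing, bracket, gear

1. base_plate@(0, 0, 0) [+z clear] — {base_plate}
2. housing@(-1, 0, 0) [-x clear] — {base_plate, housing}
3. pin@(-1, 0, 1) [-x clear] — {base_plate, housing, pin}
4. bushing@(-1, -1, 2) — no placed neighbour ⇒ disconnected

Invalid at step 4 (disconnected)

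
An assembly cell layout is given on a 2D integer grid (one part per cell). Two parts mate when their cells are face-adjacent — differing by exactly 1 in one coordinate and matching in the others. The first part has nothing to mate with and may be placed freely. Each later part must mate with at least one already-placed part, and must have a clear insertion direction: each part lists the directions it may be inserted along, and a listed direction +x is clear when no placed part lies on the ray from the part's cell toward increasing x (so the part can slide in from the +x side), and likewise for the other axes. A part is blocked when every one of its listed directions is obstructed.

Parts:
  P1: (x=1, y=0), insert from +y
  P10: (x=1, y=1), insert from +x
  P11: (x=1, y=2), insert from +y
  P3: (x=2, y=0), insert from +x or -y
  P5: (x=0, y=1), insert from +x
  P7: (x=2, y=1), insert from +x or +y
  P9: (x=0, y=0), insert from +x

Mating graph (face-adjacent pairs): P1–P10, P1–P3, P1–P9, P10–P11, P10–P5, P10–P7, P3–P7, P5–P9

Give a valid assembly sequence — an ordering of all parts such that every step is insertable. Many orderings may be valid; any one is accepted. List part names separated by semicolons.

P9; P1; P3; P5; P10; P11; P7

1. P9@(0, 0) [+x clear] — {P9}
2. P1@(1, 0) [+y clear] — {P1, P9}
3. P3@(2, 0) [+x clear] — {P1, P3, P9}
4. P5@(0, 1) [+x clear] — {P1, P3, P5, P9}
5. P10@(1, 1) [+x clear] — {P1, P10, P3, P5, P9}
6. P11@(1, 2) [+y clear] — {P1, P10, P11, P3, P5, P9}
7. P7@(2, 1) [+x clear] — {P1, P10, P11, P3, P5, P7, P9}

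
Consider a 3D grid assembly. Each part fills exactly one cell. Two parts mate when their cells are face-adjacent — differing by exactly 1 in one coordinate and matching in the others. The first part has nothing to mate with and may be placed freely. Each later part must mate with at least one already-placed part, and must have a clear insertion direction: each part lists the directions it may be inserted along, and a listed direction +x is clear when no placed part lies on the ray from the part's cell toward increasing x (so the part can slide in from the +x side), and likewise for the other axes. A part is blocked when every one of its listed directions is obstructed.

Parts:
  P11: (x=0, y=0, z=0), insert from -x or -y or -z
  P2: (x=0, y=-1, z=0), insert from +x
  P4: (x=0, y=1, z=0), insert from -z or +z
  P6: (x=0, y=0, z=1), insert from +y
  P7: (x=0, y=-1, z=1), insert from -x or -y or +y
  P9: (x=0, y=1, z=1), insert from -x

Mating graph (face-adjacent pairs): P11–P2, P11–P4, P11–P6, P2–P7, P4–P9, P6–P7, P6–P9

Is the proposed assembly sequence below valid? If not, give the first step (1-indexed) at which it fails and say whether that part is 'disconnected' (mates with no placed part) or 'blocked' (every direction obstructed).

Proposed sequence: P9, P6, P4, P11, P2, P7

Invalid at step 2 (blocked)

1. P9@(0, 1, 1) [-x clear] — {P9}
2. P6@(0, 0, 1) — +y all obstructed ⇒ blocked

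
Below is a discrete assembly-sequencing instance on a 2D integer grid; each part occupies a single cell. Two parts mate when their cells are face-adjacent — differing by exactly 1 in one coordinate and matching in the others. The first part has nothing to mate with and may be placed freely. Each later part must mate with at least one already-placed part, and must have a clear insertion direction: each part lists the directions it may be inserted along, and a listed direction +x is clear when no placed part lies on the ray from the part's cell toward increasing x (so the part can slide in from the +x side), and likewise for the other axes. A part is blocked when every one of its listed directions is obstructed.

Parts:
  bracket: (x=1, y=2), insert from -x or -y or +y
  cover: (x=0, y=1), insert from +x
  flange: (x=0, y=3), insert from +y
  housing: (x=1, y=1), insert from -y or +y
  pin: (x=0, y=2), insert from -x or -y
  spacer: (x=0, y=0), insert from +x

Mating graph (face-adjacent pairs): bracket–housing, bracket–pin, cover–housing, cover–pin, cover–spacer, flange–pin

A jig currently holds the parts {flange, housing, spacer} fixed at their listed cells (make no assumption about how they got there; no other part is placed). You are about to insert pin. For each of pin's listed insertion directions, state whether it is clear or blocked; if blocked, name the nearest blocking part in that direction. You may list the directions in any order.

-x: clear; -y: blocked by spacer

-x: ray from pin(0, 2) has no placed part ⇒ clear
-y: nearest on ray is spacer@(0, 0) ⇒ blocked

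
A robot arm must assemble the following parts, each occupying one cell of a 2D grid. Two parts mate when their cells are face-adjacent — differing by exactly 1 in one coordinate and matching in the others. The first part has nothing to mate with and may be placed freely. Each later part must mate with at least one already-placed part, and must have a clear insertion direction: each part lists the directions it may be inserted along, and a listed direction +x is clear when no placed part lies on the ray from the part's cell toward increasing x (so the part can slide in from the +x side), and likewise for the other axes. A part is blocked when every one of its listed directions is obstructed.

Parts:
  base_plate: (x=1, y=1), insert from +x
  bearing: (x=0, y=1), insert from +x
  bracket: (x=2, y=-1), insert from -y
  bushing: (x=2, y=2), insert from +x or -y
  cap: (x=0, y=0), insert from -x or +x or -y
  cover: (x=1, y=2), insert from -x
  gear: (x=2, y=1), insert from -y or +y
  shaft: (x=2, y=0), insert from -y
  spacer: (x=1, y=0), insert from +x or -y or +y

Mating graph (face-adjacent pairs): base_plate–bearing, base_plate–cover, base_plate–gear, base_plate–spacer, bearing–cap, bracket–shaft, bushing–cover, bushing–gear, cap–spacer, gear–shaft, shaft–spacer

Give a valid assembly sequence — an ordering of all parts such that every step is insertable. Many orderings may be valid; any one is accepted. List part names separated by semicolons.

1. cap@(0, 0) [-x clear] — {cap}
2. spacer@(1, 0) [+x clear] — {cap, spacer}
3. shaft@(2, 0) [-y clear] — {cap, shaft, spacer}
4. bracket@(2, -1) [-y clear] — {bracket, cap, shaft, spacer}
5. bearing@(0, 1) [+x clear] — {bearing, bracket, cap, shaft, spacer}
6. base_plate@(1, 1) [+x clear] — {base_plate, bearing, bracket, cap, shaft, spacer}
7. gear@(2, 1) [+y clear] — {base_plate, bearing, bracket, cap, gear, shaft, spacer}
8. bushing@(2, 2) [+x clear] — {base_plate, bearing, bracket, bushing, cap, gear, shaft, spacer}
9. cover@(1, 2) [-x clear] — {base_plate, bearing, bracket, bushing, cap, cover, gear, shaft, spacer}

cap; spacer; shaft; bracket; bearing; base_plate; gear; bushing; cover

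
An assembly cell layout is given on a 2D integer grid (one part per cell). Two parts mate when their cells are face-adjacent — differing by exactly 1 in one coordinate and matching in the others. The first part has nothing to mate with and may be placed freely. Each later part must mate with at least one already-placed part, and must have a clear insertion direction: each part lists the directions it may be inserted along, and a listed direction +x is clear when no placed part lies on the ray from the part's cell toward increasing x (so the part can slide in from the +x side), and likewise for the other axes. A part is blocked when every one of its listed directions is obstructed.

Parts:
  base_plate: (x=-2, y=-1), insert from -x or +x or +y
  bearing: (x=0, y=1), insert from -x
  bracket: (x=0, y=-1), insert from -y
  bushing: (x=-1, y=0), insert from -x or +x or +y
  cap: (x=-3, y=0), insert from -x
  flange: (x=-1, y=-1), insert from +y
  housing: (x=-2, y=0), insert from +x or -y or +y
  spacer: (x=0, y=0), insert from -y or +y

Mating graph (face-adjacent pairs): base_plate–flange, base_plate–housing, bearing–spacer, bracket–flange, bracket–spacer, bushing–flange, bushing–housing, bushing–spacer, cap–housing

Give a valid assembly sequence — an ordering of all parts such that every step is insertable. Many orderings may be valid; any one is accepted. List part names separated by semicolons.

bearing; spacer; bracket; flange; bushing; housing; cap; base_plate

1. bearing@(0, 1) [-x clear] — {bearing}
2. spacer@(0, 0) [-y clear] — {bearing, spacer}
3. bracket@(0, -1) [-y clear] — {bearing, bracket, spacer}
4. flange@(-1, -1) [+y clear] — {bearing, bracket, flange, spacer}
5. bushing@(-1, 0) [-x clear] — {bearing, bracket, bushing, flange, spacer}
6. housing@(-2, 0) [-y clear] — {bearing, bracket, bushing, flange, housing, spacer}
7. cap@(-3, 0) [-x clear] — {bearing, bracket, bushing, cap, flange, housing, spacer}
8. base_plate@(-2, -1) [-x clear] — {base_plate, bearing, bracket, bushing, cap, flange, housing, spacer}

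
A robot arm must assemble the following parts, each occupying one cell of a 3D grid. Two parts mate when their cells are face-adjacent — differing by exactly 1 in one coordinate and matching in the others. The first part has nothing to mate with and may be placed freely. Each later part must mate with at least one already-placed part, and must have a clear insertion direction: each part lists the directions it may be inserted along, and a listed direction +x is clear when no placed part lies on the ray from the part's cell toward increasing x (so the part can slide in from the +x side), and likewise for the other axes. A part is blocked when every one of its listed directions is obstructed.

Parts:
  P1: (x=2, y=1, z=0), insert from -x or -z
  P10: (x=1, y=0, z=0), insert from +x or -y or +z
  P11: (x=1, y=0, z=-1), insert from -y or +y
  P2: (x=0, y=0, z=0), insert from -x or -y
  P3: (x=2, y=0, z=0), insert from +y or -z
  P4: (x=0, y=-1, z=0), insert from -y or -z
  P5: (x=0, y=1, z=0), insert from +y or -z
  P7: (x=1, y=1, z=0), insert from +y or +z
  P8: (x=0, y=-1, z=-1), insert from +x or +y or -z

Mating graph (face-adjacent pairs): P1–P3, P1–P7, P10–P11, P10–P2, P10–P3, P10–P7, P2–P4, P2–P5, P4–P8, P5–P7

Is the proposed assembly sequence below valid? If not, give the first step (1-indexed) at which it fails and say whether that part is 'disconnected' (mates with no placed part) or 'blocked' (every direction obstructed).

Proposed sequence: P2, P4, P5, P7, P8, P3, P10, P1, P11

Invalid at step 6 (disconnected)

1. P2@(0, 0, 0) [-x clear] — {P2}
2. P4@(0, -1, 0) [-y clear] — {P2, P4}
3. P5@(0, 1, 0) [+y clear] — {P2, P4, P5}
4. P7@(1, 1, 0) [+y clear] — {P2, P4, P5, P7}
5. P8@(0, -1, -1) [+x clear] — {P2, P4, P5, P7, P8}
6. P3@(2, 0, 0) — no placed neighbour ⇒ disconnected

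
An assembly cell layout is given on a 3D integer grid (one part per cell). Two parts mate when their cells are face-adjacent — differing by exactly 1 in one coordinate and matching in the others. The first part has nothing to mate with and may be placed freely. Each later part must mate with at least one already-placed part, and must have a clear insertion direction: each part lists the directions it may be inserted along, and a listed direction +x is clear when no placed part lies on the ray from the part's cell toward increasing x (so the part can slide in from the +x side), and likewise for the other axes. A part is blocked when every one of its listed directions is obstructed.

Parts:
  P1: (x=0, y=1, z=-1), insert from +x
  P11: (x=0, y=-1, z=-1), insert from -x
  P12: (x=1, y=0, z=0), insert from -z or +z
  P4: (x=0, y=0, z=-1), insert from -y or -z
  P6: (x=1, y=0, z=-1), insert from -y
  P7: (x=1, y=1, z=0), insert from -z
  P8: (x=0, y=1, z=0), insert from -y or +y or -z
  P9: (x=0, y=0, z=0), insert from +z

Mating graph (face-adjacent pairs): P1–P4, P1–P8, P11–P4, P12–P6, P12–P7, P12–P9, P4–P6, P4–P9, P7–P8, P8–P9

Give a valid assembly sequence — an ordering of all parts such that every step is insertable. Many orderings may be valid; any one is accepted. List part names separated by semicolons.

P9; P12; P4; P8; P6; P7; P1; P11

1. P9@(0, 0, 0) [+z clear] — {P9}
2. P12@(1, 0, 0) [-z clear] — {P12, P9}
3. P4@(0, 0, -1) [-y clear] — {P12, P4, P9}
4. P8@(0, 1, 0) [+y clear] — {P12, P4, P8, P9}
5. P6@(1, 0, -1) [-y clear] — {P12, P4, P6, P8, P9}
6. P7@(1, 1, 0) [-z clear] — {P12, P4, P6, P7, P8, P9}
7. P1@(0, 1, -1) [+x clear] — {P1, P12, P4, P6, P7, P8, P9}
8. P11@(0, -1, -1) [-x clear] — {P1, P11, P12, P4, P6, P7, P8, P9}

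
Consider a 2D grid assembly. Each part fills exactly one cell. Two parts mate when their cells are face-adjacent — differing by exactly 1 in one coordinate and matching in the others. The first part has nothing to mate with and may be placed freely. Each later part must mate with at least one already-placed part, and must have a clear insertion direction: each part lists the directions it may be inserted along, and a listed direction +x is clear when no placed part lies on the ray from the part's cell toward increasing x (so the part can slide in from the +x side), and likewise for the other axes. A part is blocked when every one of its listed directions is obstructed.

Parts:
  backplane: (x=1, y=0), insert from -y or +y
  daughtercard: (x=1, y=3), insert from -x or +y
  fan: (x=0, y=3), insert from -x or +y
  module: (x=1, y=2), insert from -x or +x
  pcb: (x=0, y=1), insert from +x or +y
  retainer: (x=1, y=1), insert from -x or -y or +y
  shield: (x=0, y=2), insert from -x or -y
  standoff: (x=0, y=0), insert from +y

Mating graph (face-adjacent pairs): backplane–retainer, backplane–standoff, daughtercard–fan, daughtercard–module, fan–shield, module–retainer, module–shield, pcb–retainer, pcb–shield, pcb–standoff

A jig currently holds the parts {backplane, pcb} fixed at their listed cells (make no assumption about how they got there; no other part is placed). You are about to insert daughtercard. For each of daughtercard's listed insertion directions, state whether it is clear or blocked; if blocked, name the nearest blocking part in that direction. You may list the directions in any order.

+y: clear; -x: clear

-x: ray from daughtercard(1, 3) has no placed part ⇒ clear
+y: ray from daughtercard(1, 3) has no placed part ⇒ clear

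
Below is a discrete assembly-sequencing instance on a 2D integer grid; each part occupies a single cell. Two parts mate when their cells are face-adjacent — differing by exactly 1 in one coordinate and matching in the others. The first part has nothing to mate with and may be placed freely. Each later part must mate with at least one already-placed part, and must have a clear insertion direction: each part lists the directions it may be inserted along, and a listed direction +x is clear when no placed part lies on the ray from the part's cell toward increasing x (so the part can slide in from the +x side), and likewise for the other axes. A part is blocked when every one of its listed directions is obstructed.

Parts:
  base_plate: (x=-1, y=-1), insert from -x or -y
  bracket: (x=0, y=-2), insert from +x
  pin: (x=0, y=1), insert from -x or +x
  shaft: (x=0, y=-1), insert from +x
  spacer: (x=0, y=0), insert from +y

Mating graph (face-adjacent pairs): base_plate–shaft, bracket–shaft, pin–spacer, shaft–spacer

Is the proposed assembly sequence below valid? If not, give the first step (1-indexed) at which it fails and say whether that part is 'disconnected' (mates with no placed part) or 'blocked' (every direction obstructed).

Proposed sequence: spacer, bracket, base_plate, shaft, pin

1. spacer@(0, 0) [+y clear] — {spacer}
2. bracket@(0, -2) — no placed neighbour ⇒ disconnected

Invalid at step 2 (disconnected)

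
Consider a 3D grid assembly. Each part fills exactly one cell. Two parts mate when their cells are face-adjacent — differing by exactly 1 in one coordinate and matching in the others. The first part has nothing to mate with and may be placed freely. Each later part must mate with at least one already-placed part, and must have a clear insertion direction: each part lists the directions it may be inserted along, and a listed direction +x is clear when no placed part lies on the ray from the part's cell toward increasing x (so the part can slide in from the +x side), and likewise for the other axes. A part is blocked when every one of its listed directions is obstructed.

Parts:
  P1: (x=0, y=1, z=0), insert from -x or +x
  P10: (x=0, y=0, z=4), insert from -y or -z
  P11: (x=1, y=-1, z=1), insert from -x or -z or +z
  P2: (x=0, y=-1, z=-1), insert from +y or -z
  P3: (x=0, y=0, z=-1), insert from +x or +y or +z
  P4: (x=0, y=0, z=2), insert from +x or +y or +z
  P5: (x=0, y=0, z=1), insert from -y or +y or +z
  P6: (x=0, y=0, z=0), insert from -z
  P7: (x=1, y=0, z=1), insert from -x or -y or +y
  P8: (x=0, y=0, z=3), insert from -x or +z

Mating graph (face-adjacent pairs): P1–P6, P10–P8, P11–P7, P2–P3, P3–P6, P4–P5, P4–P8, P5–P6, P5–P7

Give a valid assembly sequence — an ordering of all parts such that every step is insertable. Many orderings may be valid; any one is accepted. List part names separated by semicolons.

1. P4@(0, 0, 2) [+x clear] — {P4}
2. P5@(0, 0, 1) [-y clear] — {P4, P5}
3. P7@(1, 0, 1) [-y clear] — {P4, P5, P7}
4. P11@(1, -1, 1) [-x clear] — {P11, P4, P5, P7}
5. P6@(0, 0, 0) [-z clear] — {P11, P4, P5, P6, P7}
6. P3@(0, 0, -1) [+x clear] — {P11, P3, P4, P5, P6, P7}
7. P2@(0, -1, -1) [-z clear] — {P11, P2, P3, P4, P5, P6, P7}
8. P1@(0, 1, 0) [-x clear] — {P1, P11, P2, P3, P4, P5, P6, P7}
9. P8@(0, 0, 3) [-x clear] — {P1, P11, P2, P3, P4, P5, P6, P7, P8}
10. P10@(0, 0, 4) [-y clear] — {P1, P10, P11, P2, P3, P4, P5, P6, P7, P8}

P4; P5; P7; P11; P6; P3; P2; P1; P8; P10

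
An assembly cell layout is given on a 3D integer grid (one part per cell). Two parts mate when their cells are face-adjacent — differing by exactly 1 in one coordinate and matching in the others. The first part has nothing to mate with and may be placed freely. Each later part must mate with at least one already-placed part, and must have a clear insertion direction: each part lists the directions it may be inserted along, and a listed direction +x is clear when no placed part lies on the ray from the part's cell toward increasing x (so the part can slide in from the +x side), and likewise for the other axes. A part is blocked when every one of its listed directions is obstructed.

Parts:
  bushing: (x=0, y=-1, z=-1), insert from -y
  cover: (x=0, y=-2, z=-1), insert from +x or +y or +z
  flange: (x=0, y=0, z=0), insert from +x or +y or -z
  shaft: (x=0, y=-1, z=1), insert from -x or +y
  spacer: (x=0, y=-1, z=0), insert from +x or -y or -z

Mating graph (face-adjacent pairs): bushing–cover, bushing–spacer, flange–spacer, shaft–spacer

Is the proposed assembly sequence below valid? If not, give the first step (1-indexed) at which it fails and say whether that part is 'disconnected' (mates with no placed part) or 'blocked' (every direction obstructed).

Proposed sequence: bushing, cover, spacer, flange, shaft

1. bushing@(0, -1, -1) [-y clear] — {bushing}
2. cover@(0, -2, -1) [+x clear] — {bushing, cover}
3. spacer@(0, -1, 0) [+x clear] — {bushing, cover, spacer}
4. flange@(0, 0, 0) [+x clear] — {bushing, cover, flange, spacer}
5. shaft@(0, -1, 1) [-x clear] — {bushing, cover, flange, shaft, spacer}

Valid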